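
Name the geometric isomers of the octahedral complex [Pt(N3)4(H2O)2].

In an octahedral complex each vertex has one trans partner and four cis neighbours.
Systematic placement gives 2 geometric isomers: H2O trans; H2O cis.

cis and trans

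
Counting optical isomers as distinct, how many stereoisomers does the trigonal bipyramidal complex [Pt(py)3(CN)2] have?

In a trigonal bipyramid the two axial positions differ from the three equatorial ones.
The distinct arrangements are (3 in all): CN both axial; CN one axial, one equatorial; CN both equatorial.
Each arrangement has an internal mirror plane or centre of symmetry, so none is chiral.

3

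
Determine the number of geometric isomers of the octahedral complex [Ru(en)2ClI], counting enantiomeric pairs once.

In an octahedral complex each vertex has one trans partner and four cis neighbours.
Each en is bidentate and must span two cis positions.
Working through the distinct placements yields 2 geometric isomers: Cl and I mutually trans; Cl and I mutually cis (chiral).

2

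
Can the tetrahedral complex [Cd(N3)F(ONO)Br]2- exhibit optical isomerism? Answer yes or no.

All four vertices of a tetrahedron are equivalent and mutually adjacent, so cis/trans isomerism cannot arise.
Only one geometric arrangement is possible; it has no improper symmetry element, so it exists as a pair of enantiomers (2 stereoisomers).

yes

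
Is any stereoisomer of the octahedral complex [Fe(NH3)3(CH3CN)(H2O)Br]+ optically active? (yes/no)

An octahedron has six vertices in three trans pairs; every non-trans pair is cis.
Working through the distinct placements yields 4 geometric isomers: NH3 mer (3 arrangements); NH3 fac (chiral).
One of these lacks any improper symmetry element and so occurs as an enantiomeric pair, giving 4 + 1 = 5 stereoisomers in total.

yes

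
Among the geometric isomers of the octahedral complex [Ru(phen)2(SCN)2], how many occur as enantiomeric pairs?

1

The six octahedral sites form three mutually perpendicular trans pairs.
Each phen is bidentate and must span two cis positions.
The distinct arrangements are (2 in all): SCN trans; SCN cis (chiral).
One of these lacks any improper symmetry element and so occurs as an enantiomeric pair, giving 2 + 1 = 3 stereoisomers in total.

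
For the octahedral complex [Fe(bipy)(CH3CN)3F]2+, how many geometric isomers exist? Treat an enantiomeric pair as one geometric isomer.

2

An octahedron has six vertices in three trans pairs; every non-trans pair is cis.
Each bipy is bidentate and must span two cis positions.
Systematic placement gives 2 geometric isomers: CH3CN mer; CH3CN fac.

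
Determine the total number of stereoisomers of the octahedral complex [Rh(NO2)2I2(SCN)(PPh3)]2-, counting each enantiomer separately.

In an octahedral complex each vertex has one trans partner and four cis neighbours.
Systematic placement gives 6 geometric isomers: NO2 trans, I trans; NO2 cis, I trans; NO2 cis, I cis (3 arrangements, 2 chiral); NO2 trans, I cis.
Of these, 2 lack any improper symmetry element and so occur as enantiomeric pairs, giving 6 + 2 = 8 stereoisomers in total.

8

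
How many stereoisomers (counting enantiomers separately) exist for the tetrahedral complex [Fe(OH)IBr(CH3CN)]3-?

2

Only one geometric arrangement is possible; it has no improper symmetry element, so it exists as a pair of enantiomers (2 stereoisomers).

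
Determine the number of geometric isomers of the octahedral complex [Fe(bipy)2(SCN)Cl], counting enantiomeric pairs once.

An octahedron has six vertices in three trans pairs; every non-trans pair is cis.
Each bipy is bidentate and must span two cis positions.
Systematic placement gives 2 geometric isomers: SCN and Cl mutually trans; SCN and Cl mutually cis (chiral).

2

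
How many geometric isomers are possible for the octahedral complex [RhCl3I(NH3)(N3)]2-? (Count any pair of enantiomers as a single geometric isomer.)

An octahedron has six vertices in three trans pairs; every non-trans pair is cis.
There are 4 geometric isomers: Cl mer (3 arrangements); Cl fac (chiral).

4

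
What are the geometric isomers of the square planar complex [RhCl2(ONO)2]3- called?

cis and trans

Systematic placement gives 2 geometric isomers: Cl cis; Cl trans.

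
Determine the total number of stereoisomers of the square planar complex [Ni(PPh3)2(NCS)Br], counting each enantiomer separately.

In a square planar complex each vertex has one trans partner and two cis neighbours.
There are 2 geometric isomers: PPh3 cis; PPh3 trans.
Each arrangement has an internal mirror plane or centre of symmetry, so none is chiral.

2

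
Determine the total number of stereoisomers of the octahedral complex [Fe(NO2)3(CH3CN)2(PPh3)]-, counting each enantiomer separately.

3

In an octahedral complex each vertex has one trans partner and four cis neighbours.
Working through the distinct placements yields 3 geometric isomers: NO2 mer, CH3CN trans; NO2 fac, CH3CN cis; NO2 mer, CH3CN cis.
Each arrangement has an internal mirror plane or centre of symmetry, so none is chiral.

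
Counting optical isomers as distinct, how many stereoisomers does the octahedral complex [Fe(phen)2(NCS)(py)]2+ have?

In an octahedral complex each vertex has one trans partner and four cis neighbours.
Each phen is bidentate and must span two cis positions.
The distinct arrangements are (2 in all): NCS and py mutually cis (chiral); NCS and py mutually trans.
One of these lacks any improper symmetry element and so occurs as an enantiomeric pair, giving 2 + 1 = 3 stereoisomers in total.

3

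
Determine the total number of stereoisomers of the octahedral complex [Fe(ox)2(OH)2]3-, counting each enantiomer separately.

3

The six octahedral sites form three mutually perpendicular trans pairs.
Each ox is bidentate and must span two cis positions.
Systematic placement gives 2 geometric isomers: OH trans; OH cis (chiral).
One of these lacks any improper symmetry element and so occurs as an enantiomeric pair, giving 2 + 1 = 3 stereoisomers in total.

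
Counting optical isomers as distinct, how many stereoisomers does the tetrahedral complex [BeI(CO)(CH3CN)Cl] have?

In a tetrahedral complex all four positions are equivalent and every pair of ligands is adjacent — there is no cis/trans distinction.
Only one geometric arrangement is possible; it has no improper symmetry element, so it exists as a pair of enantiomers (2 stereoisomers).

2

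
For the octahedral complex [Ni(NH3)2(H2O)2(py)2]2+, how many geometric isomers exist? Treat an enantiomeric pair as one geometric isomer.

In an octahedral complex each vertex has one trans partner and four cis neighbours.
Systematic placement gives 5 geometric isomers: NH3 trans, H2O trans, py trans; NH3 cis, H2O trans, py cis; NH3 cis, H2O cis, py trans; NH3 cis, H2O cis, py cis (chiral); NH3 trans, H2O cis, py cis.

5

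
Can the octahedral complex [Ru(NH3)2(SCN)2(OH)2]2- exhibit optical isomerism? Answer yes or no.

In an octahedral complex each vertex has one trans partner and four cis neighbours.
Working through the distinct placements yields 5 geometric isomers: NH3 trans, SCN trans, OH trans; NH3 trans, SCN cis, OH cis; NH3 cis, SCN trans, OH cis; NH3 cis, SCN cis, OH cis (chiral); NH3 cis, SCN cis, OH trans.
One of these lacks any improper symmetry element and so occurs as an enantiomeric pair, giving 5 + 1 = 6 stereoisomers in total.

yes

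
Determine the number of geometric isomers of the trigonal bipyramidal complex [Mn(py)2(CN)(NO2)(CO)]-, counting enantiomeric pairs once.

A trigonal bipyramid has two axial and three equatorial sites, which are chemically inequivalent.
Placing the ligands in turn and identifying arrangements related by rotation or reflection leaves 7 distinct geometric isomers.

7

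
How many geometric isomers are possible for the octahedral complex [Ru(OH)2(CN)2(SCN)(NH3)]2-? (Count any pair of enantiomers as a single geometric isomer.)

The distinct arrangements are (6 in all): OH cis, CN trans; OH trans, CN trans; OH cis, CN cis (3 arrangements, 2 chiral); OH trans, CN cis.

6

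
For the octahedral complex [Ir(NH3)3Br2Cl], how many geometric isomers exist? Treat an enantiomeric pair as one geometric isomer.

3

The distinct arrangements are (3 in all): NH3 mer, Br trans; NH3 mer, Br cis; NH3 fac, Br cis.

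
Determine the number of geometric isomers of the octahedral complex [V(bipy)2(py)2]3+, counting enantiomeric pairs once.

The six octahedral sites form three mutually perpendicular trans pairs.
Each bipy is bidentate and must span two cis positions.
There are 2 geometric isomers: py trans; py cis (chiral).

2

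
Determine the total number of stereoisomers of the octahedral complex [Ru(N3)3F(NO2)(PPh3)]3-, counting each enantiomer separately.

5

The six octahedral sites form three mutually perpendicular trans pairs.
The distinct arrangements are (4 in all): N3 mer (3 arrangements); N3 fac (chiral).
One of these lacks any improper symmetry element and so occurs as an enantiomeric pair, giving 4 + 1 = 5 stereoisomers in total.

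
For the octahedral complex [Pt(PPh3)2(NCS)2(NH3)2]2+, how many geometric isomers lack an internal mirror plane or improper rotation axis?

1

In an octahedral complex each vertex has one trans partner and four cis neighbours.
The distinct arrangements are (5 in all): PPh3 trans, NCS trans, NH3 trans; PPh3 cis, NCS trans, NH3 cis; PPh3 trans, NCS cis, NH3 cis; PPh3 cis, NCS cis, NH3 cis (chiral); PPh3 cis, NCS cis, NH3 trans.
One of these lacks any improper symmetry element and so occurs as an enantiomeric pair, giving 5 + 1 = 6 stereoisomers in total.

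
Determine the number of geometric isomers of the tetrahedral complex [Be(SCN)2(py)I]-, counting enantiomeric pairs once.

All four vertices of a tetrahedron are equivalent and mutually adjacent, so cis/trans isomerism cannot arise.
Only one geometric arrangement is possible.

1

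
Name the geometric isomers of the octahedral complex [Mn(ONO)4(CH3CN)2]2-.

The distinct arrangements are (2 in all): CH3CN trans; CH3CN cis.

cis and trans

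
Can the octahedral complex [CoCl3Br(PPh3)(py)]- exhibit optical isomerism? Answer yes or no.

yes

Working through the distinct placements yields 4 geometric isomers: Cl mer (3 arrangements); Cl fac (chiral).
One of these lacks any improper symmetry element and so occurs as an enantiomeric pair, giving 4 + 1 = 5 stereoisomers in total.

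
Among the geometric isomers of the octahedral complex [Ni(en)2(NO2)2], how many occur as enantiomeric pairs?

1

The six octahedral sites form three mutually perpendicular trans pairs.
Each en is bidentate and must span two cis positions.
There are 2 geometric isomers: NO2 trans; NO2 cis (chiral).
One of these lacks any improper symmetry element and so occurs as an enantiomeric pair, giving 2 + 1 = 3 stereoisomers in total.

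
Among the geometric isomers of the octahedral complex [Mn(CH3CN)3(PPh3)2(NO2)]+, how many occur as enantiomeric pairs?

An octahedron has six vertices in three trans pairs; every non-trans pair is cis.
There are 3 geometric isomers: CH3CN mer, PPh3 trans; CH3CN mer, PPh3 cis; CH3CN fac, PPh3 cis.
Each arrangement has an internal mirror plane or centre of symmetry, so none is chiral.

0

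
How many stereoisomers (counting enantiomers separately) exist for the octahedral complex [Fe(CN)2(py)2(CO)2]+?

In an octahedral complex each vertex has one trans partner and four cis neighbours.
The distinct arrangements are (5 in all): CN trans, py trans, CO trans; CN trans, py cis, CO cis; CN cis, py trans, CO cis; CN cis, py cis, CO cis (chiral); CN cis, py cis, CO trans.
One of these lacks any improper symmetry element and so occurs as an enantiomeric pair, giving 5 + 1 = 6 stereoisomers in total.

6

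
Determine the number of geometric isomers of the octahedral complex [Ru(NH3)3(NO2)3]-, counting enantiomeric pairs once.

2

In an octahedral complex each vertex has one trans partner and four cis neighbours.
Systematic placement gives 2 geometric isomers: NH3 mer; NH3 fac.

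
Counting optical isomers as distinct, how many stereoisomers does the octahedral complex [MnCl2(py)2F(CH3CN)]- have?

In an octahedral complex each vertex has one trans partner and four cis neighbours.
There are 6 geometric isomers: Cl cis, py trans; Cl cis, py cis (3 arrangements, 2 chiral); Cl trans, py trans; Cl trans, py cis.
Of these, 2 lack any improper symmetry element and so occur as enantiomeric pairs, giving 6 + 2 = 8 stereoisomers in total.

8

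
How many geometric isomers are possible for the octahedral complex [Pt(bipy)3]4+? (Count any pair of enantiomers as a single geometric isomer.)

Each bipy is bidentate and must span two cis positions.
Only one geometric arrangement is possible; it has no improper symmetry element, so it exists as a pair of enantiomers (2 stereoisomers).

1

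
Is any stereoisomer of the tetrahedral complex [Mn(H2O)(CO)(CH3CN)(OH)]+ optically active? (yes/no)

In a tetrahedral complex all four positions are equivalent and every pair of ligands is adjacent — there is no cis/trans distinction.
Only one geometric arrangement is possible; it has no improper symmetry element, so it exists as a pair of enantiomers (2 stereoisomers).

yes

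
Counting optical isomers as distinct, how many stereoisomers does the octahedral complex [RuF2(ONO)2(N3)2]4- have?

6

The six octahedral sites form three mutually perpendicular trans pairs.
Systematic placement gives 5 geometric isomers: F trans, ONO trans, N3 trans; F trans, ONO cis, N3 cis; F cis, ONO trans, N3 cis; F cis, ONO cis, N3 cis (chiral); F cis, ONO cis, N3 trans.
One of these lacks any improper symmetry element and so occurs as an enantiomeric pair, giving 5 + 1 = 6 stereoisomers in total.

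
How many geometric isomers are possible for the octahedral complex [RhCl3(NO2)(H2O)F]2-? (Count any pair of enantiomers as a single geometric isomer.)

4

There are 4 geometric isomers: Cl mer (3 arrangements); Cl fac (chiral).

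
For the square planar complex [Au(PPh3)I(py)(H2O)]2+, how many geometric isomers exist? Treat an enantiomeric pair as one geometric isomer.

There are 3 geometric isomers: (H2O/PPh3 trans, I/py trans); (H2O/py trans, I/PPh3 trans); (H2O/I trans, PPh3/py trans).

3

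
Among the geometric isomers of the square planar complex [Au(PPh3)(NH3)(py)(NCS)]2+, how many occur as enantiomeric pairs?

In a square planar complex each vertex has one trans partner and two cis neighbours.
The distinct arrangements are (3 in all): (NCS/PPh3 trans, NH3/py trans); (NCS/py trans, NH3/PPh3 trans); (NCS/NH3 trans, PPh3/py trans).
Each arrangement has an internal mirror plane or centre of symmetry, so none is chiral.

0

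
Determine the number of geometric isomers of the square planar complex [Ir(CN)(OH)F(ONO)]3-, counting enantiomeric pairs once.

3

A square has two trans pairs of vertices; adjacent vertices are cis.
The distinct arrangements are (3 in all): (CN/OH trans, F/ONO trans); (CN/ONO trans, F/OH trans); (CN/F trans, OH/ONO trans).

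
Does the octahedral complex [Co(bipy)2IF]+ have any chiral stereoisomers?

yes

The six octahedral sites form three mutually perpendicular trans pairs.
Each bipy is bidentate and must span two cis positions.
There are 2 geometric isomers: I and F mutually trans; I and F mutually cis (chiral).
One of these lacks any improper symmetry element and so occurs as an enantiomeric pair, giving 2 + 1 = 3 stereoisomers in total.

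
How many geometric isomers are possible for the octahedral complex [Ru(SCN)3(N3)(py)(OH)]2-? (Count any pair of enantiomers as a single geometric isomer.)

Working through the distinct placements yields 4 geometric isomers: SCN mer (3 arrangements); SCN fac (chiral).

4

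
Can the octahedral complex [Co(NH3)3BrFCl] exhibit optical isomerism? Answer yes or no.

yes

The six octahedral sites form three mutually perpendicular trans pairs.
Systematic placement gives 4 geometric isomers: NH3 mer (3 arrangements); NH3 fac (chiral).
One of these lacks any improper symmetry element and so occurs as an enantiomeric pair, giving 4 + 1 = 5 stereoisomers in total.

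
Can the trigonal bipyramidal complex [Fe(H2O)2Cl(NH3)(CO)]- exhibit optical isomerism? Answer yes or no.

In a trigonal bipyramid the two axial positions differ from the three equatorial ones.
Placing the ligands in turn and identifying arrangements related by rotation or reflection leaves 7 distinct geometric isomers.
Of these, 3 lack any improper symmetry element and so occur as enantiomeric pairs, giving 7 + 3 = 10 stereoisomers in total.

yes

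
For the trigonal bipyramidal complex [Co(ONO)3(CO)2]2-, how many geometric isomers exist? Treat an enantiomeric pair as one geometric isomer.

3

A trigonal bipyramid has two axial and three equatorial sites, which are chemically inequivalent.
The distinct arrangements are (3 in all): CO both axial; CO one axial, one equatorial; CO both equatorial.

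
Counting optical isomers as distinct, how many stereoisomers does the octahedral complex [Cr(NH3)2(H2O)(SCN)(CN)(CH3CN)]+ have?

15

An octahedron has six vertices in three trans pairs; every non-trans pair is cis.
Placing the ligands in turn and identifying arrangements related by rotation or reflection leaves 9 distinct geometric isomers.
Of these, 6 lack any improper symmetry element and so occur as enantiomeric pairs, giving 9 + 6 = 15 stereoisomers in total.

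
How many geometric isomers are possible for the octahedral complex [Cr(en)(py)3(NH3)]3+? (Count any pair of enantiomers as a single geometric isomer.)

In an octahedral complex each vertex has one trans partner and four cis neighbours.
Each en is bidentate and must span two cis positions.
Working through the distinct placements yields 2 geometric isomers: py mer; py fac.

2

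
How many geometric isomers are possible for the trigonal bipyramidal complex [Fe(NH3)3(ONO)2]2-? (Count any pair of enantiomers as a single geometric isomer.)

A trigonal bipyramid has two axial and three equatorial sites, which are chemically inequivalent.
There are 3 geometric isomers: ONO both equatorial; ONO one axial, one equatorial; ONO both axial.

3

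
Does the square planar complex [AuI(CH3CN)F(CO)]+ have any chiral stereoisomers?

no

In a square planar complex each vertex has one trans partner and two cis neighbours.
The distinct arrangements are (3 in all): (CH3CN/F trans, CO/I trans); (CH3CN/I trans, CO/F trans); (CH3CN/CO trans, F/I trans).
Each arrangement has an internal mirror plane or centre of symmetry, so none is chiral.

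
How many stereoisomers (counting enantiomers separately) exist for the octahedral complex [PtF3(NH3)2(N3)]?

An octahedron has six vertices in three trans pairs; every non-trans pair is cis.
The distinct arrangements are (3 in all): F mer, NH3 trans; F mer, NH3 cis; F fac, NH3 cis.
Each arrangement has an internal mirror plane or centre of symmetry, so none is chiral.

3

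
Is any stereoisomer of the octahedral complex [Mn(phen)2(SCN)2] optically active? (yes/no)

yes

Each phen is bidentate and must span two cis positions.
Systematic placement gives 2 geometric isomers: SCN trans; SCN cis (chiral).
One of these lacks any improper symmetry element and so occurs as an enantiomeric pair, giving 2 + 1 = 3 stereoisomers in total.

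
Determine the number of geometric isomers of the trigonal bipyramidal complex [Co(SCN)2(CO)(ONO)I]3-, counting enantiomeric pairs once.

Exhaustive case analysis gives 7 geometric isomers.

7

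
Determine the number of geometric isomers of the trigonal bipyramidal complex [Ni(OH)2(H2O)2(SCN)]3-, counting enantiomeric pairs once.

A trigonal bipyramid has two axial and three equatorial sites, which are chemically inequivalent.
Exhaustive case analysis gives 5 geometric isomers.

5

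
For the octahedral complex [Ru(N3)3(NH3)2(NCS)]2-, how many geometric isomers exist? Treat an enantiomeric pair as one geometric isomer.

The six octahedral sites form three mutually perpendicular trans pairs.
Working through the distinct placements yields 3 geometric isomers: N3 mer, NH3 trans; N3 mer, NH3 cis; N3 fac, NH3 cis.

3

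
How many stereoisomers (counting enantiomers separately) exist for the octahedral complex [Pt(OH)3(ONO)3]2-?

There are 2 geometric isomers: OH mer; OH fac.
Each arrangement has an internal mirror plane or centre of symmetry, so none is chiral.

2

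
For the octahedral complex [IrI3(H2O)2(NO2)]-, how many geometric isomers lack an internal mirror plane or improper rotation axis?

0

The six octahedral sites form three mutually perpendicular trans pairs.
The distinct arrangements are (3 in all): I mer, H2O trans; I fac, H2O cis; I mer, H2O cis.
Each arrangement has an internal mirror plane or centre of symmetry, so none is chiral.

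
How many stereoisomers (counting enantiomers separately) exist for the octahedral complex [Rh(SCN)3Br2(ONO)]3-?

3

The six octahedral sites form three mutually perpendicular trans pairs.
There are 3 geometric isomers: SCN mer, Br trans; SCN mer, Br cis; SCN fac, Br cis.
Each arrangement has an internal mirror plane or centre of symmetry, so none is chiral.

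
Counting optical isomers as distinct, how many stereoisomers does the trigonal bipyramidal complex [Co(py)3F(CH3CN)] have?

In a trigonal bipyramid the two axial positions differ from the three equatorial ones.
There are 4 geometric isomers: F axial, CH3CN axial; F equatorial, CH3CN axial; F axial, CH3CN equatorial; F equatorial, CH3CN equatorial.
Each arrangement has an internal mirror plane or centre of symmetry, so none is chiral.

4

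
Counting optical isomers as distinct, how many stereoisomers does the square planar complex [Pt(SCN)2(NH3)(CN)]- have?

The distinct arrangements are (2 in all): SCN cis; SCN trans.
Each arrangement has an internal mirror plane or centre of symmetry, so none is chiral.

2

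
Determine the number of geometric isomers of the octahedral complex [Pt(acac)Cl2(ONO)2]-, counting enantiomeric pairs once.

3

The six octahedral sites form three mutually perpendicular trans pairs.
Each acac is bidentate and must span two cis positions.
Working through the distinct placements yields 3 geometric isomers: Cl trans, ONO cis; Cl cis, ONO cis (chiral); Cl cis, ONO trans.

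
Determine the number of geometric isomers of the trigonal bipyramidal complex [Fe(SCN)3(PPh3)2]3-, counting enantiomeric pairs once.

In a trigonal bipyramid the two axial positions differ from the three equatorial ones.
The distinct arrangements are (3 in all): PPh3 both axial; PPh3 one axial, one equatorial; PPh3 both equatorial.

3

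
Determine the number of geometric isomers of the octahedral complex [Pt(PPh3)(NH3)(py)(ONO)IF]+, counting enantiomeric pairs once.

15

Placing the ligands in turn and identifying arrangements related by rotation or reflection leaves 15 distinct geometric isomers.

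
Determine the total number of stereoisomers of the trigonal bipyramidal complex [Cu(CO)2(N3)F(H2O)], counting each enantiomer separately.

A trigonal bipyramid has two axial and three equatorial sites, which are chemically inequivalent.
Placing the ligands in turn and identifying arrangements related by rotation or reflection leaves 7 distinct geometric isomers.
Of these, 3 lack any improper symmetry element and so occur as enantiomeric pairs, giving 7 + 3 = 10 stereoisomers in total.

10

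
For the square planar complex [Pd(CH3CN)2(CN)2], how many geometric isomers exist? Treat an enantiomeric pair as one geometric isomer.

A square has two trans pairs of vertices; adjacent vertices are cis.
There are 2 geometric isomers: CH3CN cis; CH3CN trans.

2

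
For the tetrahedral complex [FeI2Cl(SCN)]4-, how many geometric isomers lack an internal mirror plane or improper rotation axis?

0

Only one geometric arrangement is possible.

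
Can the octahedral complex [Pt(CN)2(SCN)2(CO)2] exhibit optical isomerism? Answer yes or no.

yes

An octahedron has six vertices in three trans pairs; every non-trans pair is cis.
The distinct arrangements are (5 in all): CN trans, SCN trans, CO trans; CN trans, SCN cis, CO cis; CN cis, SCN trans, CO cis; CN cis, SCN cis, CO cis (chiral); CN cis, SCN cis, CO trans.
One of these lacks any improper symmetry element and so occurs as an enantiomeric pair, giving 5 + 1 = 6 stereoisomers in total.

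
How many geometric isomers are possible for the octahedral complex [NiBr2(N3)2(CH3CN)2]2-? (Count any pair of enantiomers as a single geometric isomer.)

5

In an octahedral complex each vertex has one trans partner and four cis neighbours.
There are 5 geometric isomers: Br trans, N3 trans, CH3CN trans; Br trans, N3 cis, CH3CN cis; Br cis, N3 trans, CH3CN cis; Br cis, N3 cis, CH3CN cis (chiral); Br cis, N3 cis, CH3CN trans.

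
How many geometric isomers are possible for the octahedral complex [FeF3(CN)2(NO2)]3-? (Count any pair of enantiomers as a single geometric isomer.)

The six octahedral sites form three mutually perpendicular trans pairs.
The distinct arrangements are (3 in all): F mer, CN trans; F fac, CN cis; F mer, CN cis.

3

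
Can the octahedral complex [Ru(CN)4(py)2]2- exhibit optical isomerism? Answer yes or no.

The six octahedral sites form three mutually perpendicular trans pairs.
Working through the distinct placements yields 2 geometric isomers: py trans; py cis.
Each arrangement has an internal mirror plane or centre of symmetry, so none is chiral.

no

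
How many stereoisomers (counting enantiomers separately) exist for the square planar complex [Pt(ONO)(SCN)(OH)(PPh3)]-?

In a square planar complex each vertex has one trans partner and two cis neighbours.
Systematic placement gives 3 geometric isomers: (OH/PPh3 trans, ONO/SCN trans); (OH/SCN trans, ONO/PPh3 trans); (OH/ONO trans, PPh3/SCN trans).
Each arrangement has an internal mirror plane or centre of symmetry, so none is chiral.

3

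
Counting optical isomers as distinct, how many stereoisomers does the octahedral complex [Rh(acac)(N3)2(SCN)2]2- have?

4

Each acac is bidentate and must span two cis positions.
Working through the distinct placements yields 3 geometric isomers: N3 trans, SCN cis; N3 cis, SCN cis (chiral); N3 cis, SCN trans.
One of these lacks any improper symmetry element and so occurs as an enantiomeric pair, giving 3 + 1 = 4 stereoisomers in total.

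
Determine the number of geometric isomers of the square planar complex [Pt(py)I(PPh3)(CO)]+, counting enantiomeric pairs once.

In a square planar complex each vertex has one trans partner and two cis neighbours.
Working through the distinct placements yields 3 geometric isomers: (CO/PPh3 trans, I/py trans); (CO/py trans, I/PPh3 trans); (CO/I trans, PPh3/py trans).

3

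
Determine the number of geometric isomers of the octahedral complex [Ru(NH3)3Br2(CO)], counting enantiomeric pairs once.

An octahedron has six vertices in three trans pairs; every non-trans pair is cis.
The distinct arrangements are (3 in all): NH3 mer, Br trans; NH3 mer, Br cis; NH3 fac, Br cis.

3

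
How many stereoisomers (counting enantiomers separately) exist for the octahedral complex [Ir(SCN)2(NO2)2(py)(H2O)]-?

8

The six octahedral sites form three mutually perpendicular trans pairs.
The distinct arrangements are (6 in all): SCN cis, NO2 cis (3 arrangements, 2 chiral); SCN trans, NO2 cis; SCN cis, NO2 trans; SCN trans, NO2 trans.
Of these, 2 lack any improper symmetry element and so occur as enantiomeric pairs, giving 6 + 2 = 8 stereoisomers in total.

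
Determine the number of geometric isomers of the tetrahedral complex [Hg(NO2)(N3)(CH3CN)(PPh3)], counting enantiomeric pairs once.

Only one geometric arrangement is possible; it has no improper symmetry element, so it exists as a pair of enantiomers (2 stereoisomers).

1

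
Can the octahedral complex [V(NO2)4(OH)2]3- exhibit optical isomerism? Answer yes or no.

In an octahedral complex each vertex has one trans partner and four cis neighbours.
The distinct arrangements are (2 in all): OH trans; OH cis.
Each arrangement has an internal mirror plane or centre of symmetry, so none is chiral.

no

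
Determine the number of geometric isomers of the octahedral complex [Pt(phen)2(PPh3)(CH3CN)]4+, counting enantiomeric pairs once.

An octahedron has six vertices in three trans pairs; every non-trans pair is cis.
Each phen is bidentate and must span two cis positions.
Working through the distinct placements yields 2 geometric isomers: PPh3 and CH3CN mutually trans; PPh3 and CH3CN mutually cis (chiral).

2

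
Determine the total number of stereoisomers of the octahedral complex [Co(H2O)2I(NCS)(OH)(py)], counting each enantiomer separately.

15

In an octahedral complex each vertex has one trans partner and four cis neighbours.
Systematic enumeration (placing each ligand type in turn and discarding arrangements equivalent by rotation or reflection) gives 9 geometric isomers.
Of these, 6 lack any improper symmetry element and so occur as enantiomeric pairs, giving 9 + 6 = 15 stereoisomers in total.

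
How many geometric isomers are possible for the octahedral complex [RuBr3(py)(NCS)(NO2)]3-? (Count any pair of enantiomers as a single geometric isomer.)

4

The six octahedral sites form three mutually perpendicular trans pairs.
Systematic placement gives 4 geometric isomers: Br mer (3 arrangements); Br fac (chiral).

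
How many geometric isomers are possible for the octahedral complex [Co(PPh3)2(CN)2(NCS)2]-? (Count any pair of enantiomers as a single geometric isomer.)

5

An octahedron has six vertices in three trans pairs; every non-trans pair is cis.
Working through the distinct placements yields 5 geometric isomers: PPh3 trans, CN trans, NCS trans; PPh3 cis, CN trans, NCS cis; PPh3 trans, CN cis, NCS cis; PPh3 cis, CN cis, NCS cis (chiral); PPh3 cis, CN cis, NCS trans.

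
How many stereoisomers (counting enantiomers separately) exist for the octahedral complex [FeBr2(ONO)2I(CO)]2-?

8

In an octahedral complex each vertex has one trans partner and four cis neighbours.
There are 6 geometric isomers: Br trans, ONO trans; Br trans, ONO cis; Br cis, ONO trans; Br cis, ONO cis (3 arrangements, 2 chiral).
Of these, 2 lack any improper symmetry element and so occur as enantiomeric pairs, giving 6 + 2 = 8 stereoisomers in total.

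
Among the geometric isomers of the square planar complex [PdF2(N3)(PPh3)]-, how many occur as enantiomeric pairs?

A square has two trans pairs of vertices; adjacent vertices are cis.
There are 2 geometric isomers: F cis; F trans.
Each arrangement has an internal mirror plane or centre of symmetry, so none is chiral.

0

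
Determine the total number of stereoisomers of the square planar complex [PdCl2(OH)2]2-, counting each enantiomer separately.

2

Systematic placement gives 2 geometric isomers: Cl cis; Cl trans.
Each arrangement has an internal mirror plane or centre of symmetry, so none is chiral.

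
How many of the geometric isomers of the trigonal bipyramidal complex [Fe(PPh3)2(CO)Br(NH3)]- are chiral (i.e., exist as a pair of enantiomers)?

A trigonal bipyramid has two axial and three equatorial sites, which are chemically inequivalent.
Systematic enumeration (placing each ligand type in turn and discarding arrangements equivalent by rotation or reflection) gives 7 geometric isomers.
Of these, 3 lack any improper symmetry element and so occur as enantiomeric pairs, giving 7 + 3 = 10 stereoisomers in total.

3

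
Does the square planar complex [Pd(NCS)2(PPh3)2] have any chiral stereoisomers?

no

There are 2 geometric isomers: NCS cis; NCS trans.
Each arrangement has an internal mirror plane or centre of symmetry, so none is chiral.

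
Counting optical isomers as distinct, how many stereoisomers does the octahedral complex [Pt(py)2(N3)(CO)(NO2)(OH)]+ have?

The six octahedral sites form three mutually perpendicular trans pairs.
Placing the ligands in turn and identifying arrangements related by rotation or reflection leaves 9 distinct geometric isomers.
Of these, 6 lack any improper symmetry element and so occur as enantiomeric pairs, giving 9 + 6 = 15 stereoisomers in total.

15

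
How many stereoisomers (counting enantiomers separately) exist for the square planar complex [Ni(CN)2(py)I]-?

In a square planar complex each vertex has one trans partner and two cis neighbours.
The distinct arrangements are (2 in all): CN cis; CN trans.
Each arrangement has an internal mirror plane or centre of symmetry, so none is chiral.

2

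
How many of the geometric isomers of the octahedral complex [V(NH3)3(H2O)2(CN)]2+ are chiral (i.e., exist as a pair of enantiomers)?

The six octahedral sites form three mutually perpendicular trans pairs.
Systematic placement gives 3 geometric isomers: NH3 mer, H2O cis; NH3 mer, H2O trans; NH3 fac, H2O cis.
Each arrangement has an internal mirror plane or centre of symmetry, so none is chiral.

0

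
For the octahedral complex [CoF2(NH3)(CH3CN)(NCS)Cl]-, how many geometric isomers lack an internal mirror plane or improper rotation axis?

6

The six octahedral sites form three mutually perpendicular trans pairs.
Systematic enumeration (placing each ligand type in turn and discarding arrangements equivalent by rotation or reflection) gives 9 geometric isomers.
Of these, 6 lack any improper symmetry element and so occur as enantiomeric pairs, giving 9 + 6 = 15 stereoisomers in total.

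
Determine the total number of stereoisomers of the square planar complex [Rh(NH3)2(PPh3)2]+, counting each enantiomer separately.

2

The distinct arrangements are (2 in all): NH3 cis; NH3 trans.
Each arrangement has an internal mirror plane or centre of symmetry, so none is chiral.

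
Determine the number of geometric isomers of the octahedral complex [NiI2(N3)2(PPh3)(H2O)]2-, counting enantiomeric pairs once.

6

An octahedron has six vertices in three trans pairs; every non-trans pair is cis.
The distinct arrangements are (6 in all): I cis, N3 cis (3 arrangements, 2 chiral); I cis, N3 trans; I trans, N3 cis; I trans, N3 trans.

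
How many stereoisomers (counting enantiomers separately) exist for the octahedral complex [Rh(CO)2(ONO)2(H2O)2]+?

The six octahedral sites form three mutually perpendicular trans pairs.
The distinct arrangements are (5 in all): CO trans, ONO trans, H2O trans; CO trans, ONO cis, H2O cis; CO cis, ONO trans, H2O cis; CO cis, ONO cis, H2O cis (chiral); CO cis, ONO cis, H2O trans.
One of these lacks any improper symmetry element and so occurs as an enantiomeric pair, giving 5 + 1 = 6 stereoisomers in total.

6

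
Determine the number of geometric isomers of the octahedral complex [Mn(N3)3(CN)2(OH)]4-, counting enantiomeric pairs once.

3

In an octahedral complex each vertex has one trans partner and four cis neighbours.
Systematic placement gives 3 geometric isomers: N3 mer, CN trans; N3 fac, CN cis; N3 mer, CN cis.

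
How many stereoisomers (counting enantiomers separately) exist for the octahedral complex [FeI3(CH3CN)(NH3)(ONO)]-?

The six octahedral sites form three mutually perpendicular trans pairs.
Systematic placement gives 4 geometric isomers: I mer (3 arrangements); I fac (chiral).
One of these lacks any improper symmetry element and so occurs as an enantiomeric pair, giving 4 + 1 = 5 stereoisomers in total.

5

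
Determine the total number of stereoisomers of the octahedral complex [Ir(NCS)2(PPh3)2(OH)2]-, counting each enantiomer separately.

In an octahedral complex each vertex has one trans partner and four cis neighbours.
Systematic placement gives 5 geometric isomers: NCS trans, PPh3 trans, OH trans; NCS trans, PPh3 cis, OH cis; NCS cis, PPh3 trans, OH cis; NCS cis, PPh3 cis, OH cis (chiral); NCS cis, PPh3 cis, OH trans.
One of these lacks any improper symmetry element and so occurs as an enantiomeric pair, giving 5 + 1 = 6 stereoisomers in total.

6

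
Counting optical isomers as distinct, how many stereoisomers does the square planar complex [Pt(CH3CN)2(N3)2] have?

A square has two trans pairs of vertices; adjacent vertices are cis.
The distinct arrangements are (2 in all): CH3CN cis; CH3CN trans.
Each arrangement has an internal mirror plane or centre of symmetry, so none is chiral.

2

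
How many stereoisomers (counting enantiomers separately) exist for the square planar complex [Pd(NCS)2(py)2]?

A square has two trans pairs of vertices; adjacent vertices are cis.
Systematic placement gives 2 geometric isomers: NCS cis; NCS trans.
Each arrangement has an internal mirror plane or centre of symmetry, so none is chiral.

2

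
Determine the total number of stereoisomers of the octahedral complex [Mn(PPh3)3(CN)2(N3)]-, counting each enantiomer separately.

The distinct arrangements are (3 in all): PPh3 mer, CN trans; PPh3 mer, CN cis; PPh3 fac, CN cis.
Each arrangement has an internal mirror plane or centre of symmetry, so none is chiral.

3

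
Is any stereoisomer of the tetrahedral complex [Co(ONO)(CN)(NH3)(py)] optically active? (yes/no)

Only one geometric arrangement is possible; it has no improper symmetry element, so it exists as a pair of enantiomers (2 stereoisomers).

yes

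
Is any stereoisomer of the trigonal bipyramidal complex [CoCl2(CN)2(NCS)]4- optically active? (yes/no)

A trigonal bipyramid has two axial and three equatorial sites, which are chemically inequivalent.
Systematic enumeration (placing each ligand type in turn and discarding arrangements equivalent by rotation or reflection) gives 5 geometric isomers.
One of these lacks any improper symmetry element and so occurs as an enantiomeric pair, giving 5 + 1 = 6 stereoisomers in total.

yes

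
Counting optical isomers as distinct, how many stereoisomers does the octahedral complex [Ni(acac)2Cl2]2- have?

3

In an octahedral complex each vertex has one trans partner and four cis neighbours.
Each acac is bidentate and must span two cis positions.
Systematic placement gives 2 geometric isomers: Cl trans; Cl cis (chiral).
One of these lacks any improper symmetry element and so occurs as an enantiomeric pair, giving 2 + 1 = 3 stereoisomers in total.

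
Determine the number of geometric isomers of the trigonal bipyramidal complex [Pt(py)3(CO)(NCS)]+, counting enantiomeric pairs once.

4

In a trigonal bipyramid the two axial positions differ from the three equatorial ones.
There are 4 geometric isomers: CO axial, NCS axial; CO axial, NCS equatorial; CO equatorial, NCS axial; CO equatorial, NCS equatorial.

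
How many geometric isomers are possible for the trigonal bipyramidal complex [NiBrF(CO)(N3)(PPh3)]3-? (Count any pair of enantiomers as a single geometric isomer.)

In a trigonal bipyramid the two axial positions differ from the three equatorial ones.
Exhaustive case analysis gives 10 geometric isomers.

10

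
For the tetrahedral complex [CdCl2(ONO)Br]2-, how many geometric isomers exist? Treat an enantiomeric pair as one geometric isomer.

Only one geometric arrangement is possible.

1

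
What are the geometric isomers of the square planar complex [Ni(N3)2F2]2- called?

In a square planar complex each vertex has one trans partner and two cis neighbours.
Working through the distinct placements yields 2 geometric isomers: N3 cis; N3 trans.

cis and trans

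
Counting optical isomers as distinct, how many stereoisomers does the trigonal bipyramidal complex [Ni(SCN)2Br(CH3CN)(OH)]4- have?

10

Exhaustive case analysis gives 7 geometric isomers.
Of these, 3 lack any improper symmetry element and so occur as enantiomeric pairs, giving 7 + 3 = 10 stereoisomers in total.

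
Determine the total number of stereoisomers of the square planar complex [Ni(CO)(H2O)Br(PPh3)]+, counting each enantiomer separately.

A square has two trans pairs of vertices; adjacent vertices are cis.
Working through the distinct placements yields 3 geometric isomers: (Br/H2O trans, CO/PPh3 trans); (Br/PPh3 trans, CO/H2O trans); (Br/CO trans, H2O/PPh3 trans).
Each arrangement has an internal mirror plane or centre of symmetry, so none is chiral.

3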